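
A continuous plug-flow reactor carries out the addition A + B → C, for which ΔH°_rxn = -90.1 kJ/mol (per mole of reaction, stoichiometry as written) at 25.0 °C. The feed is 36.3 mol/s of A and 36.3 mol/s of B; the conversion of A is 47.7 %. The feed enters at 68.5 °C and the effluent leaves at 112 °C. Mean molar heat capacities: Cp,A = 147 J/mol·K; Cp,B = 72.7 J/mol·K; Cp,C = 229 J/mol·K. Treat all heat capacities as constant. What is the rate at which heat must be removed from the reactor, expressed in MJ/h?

Extent of reaction ξ = 0.477 × 36.3 = 17.315 mol/s
Reaction term: ξ·ΔH°_rxn = 17.315 × -90.1 = -1560.1 kJ/s
Sensible, feed 68.5→25 °C: -346.92 kJ/s
Outlet flows (mol/s): A 18.985, B 18.985, C 17.315
Sensible, products 25→112 °C: 707.84 kJ/s
Q = ΔH = -1199.2 kJ/s = -1199.2 kW
Heat removed = 4317 MJ/h

Q_out = 4320 MJ/h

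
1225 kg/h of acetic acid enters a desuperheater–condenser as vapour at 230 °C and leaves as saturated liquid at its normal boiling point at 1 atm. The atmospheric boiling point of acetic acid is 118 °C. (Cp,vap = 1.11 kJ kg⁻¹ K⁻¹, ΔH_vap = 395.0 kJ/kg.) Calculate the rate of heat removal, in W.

Q_c = 177000 W

vapour 230→118 °C: -124.32 kJ/kg
condensation at 118 °C: -395 kJ/kg
Δh = -124.32 + -395 = -519.32 kJ/kg
Q = ṁ·Δh = 1225 kg/h × -519.32 kJ/kg = -636170 kJ/h
|Q| = 176.71 kW = 176710 W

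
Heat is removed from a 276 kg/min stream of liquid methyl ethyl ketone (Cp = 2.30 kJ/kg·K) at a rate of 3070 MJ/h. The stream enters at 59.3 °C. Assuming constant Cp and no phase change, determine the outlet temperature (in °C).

T_out = -21.3 °C

Q = 3070 MJ/h = 51167 kJ/min
ΔT = Q/(ṁ·Cp) = 51167/(276×2.30) = 80.603 K
T_out = 59.3 − 80.603 = -21.303 °C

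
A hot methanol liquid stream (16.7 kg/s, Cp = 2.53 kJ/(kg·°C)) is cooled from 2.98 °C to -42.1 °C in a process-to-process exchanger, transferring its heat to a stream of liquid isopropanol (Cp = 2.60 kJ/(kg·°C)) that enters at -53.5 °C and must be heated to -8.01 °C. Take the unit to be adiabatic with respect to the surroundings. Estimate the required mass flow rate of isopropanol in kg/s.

Heat released by hot stream: Q = 16.7 × 2.53 × (2.98 − -42.1) = 1904.7 kJ/s
Energy balance on cold side (adiabatic exchanger): Q = ṁ_c·Cp_c·(T_c,out − T_c,in)
ṁ_c = 1904.7 / [2.60 × (-8.01 − -53.5)] = 16.104 kg/s

ṁ_c = 16.1 kg/s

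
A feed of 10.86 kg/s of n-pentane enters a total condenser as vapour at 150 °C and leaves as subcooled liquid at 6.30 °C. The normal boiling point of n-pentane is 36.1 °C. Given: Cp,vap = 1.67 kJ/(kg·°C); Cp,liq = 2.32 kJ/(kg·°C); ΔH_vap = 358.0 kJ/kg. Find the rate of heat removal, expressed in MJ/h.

Q_c = 24100 MJ/h

vapour 150→36.1 °C: -190.21 kJ/kg
condensation at 36.1 °C: -358 kJ/kg
liquid 36.1→6.30 °C: -69.136 kJ/kg
Δh = -190.21 + -358 + -69.136 = -617.35 kJ/kg
Q = ṁ·Δh = 10.86 kg/s × -617.35 kJ/kg = -6704.4 kJ/s
|Q| = 6704.4 kW = 24136 MJ/h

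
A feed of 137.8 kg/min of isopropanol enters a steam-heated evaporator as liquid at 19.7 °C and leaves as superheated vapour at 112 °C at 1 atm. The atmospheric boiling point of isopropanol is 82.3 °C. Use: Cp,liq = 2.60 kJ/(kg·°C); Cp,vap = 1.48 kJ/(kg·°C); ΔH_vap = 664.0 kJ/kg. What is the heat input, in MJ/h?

liquid 19.7→82.3 °C: 162.76 kJ/kg
vaporisation at 82.3 °C: 664 kJ/kg
vapour 82.3→112 °C: 43.956 kJ/kg
Δh = 162.76 + 664 + 43.956 = 870.72 kJ/kg
Q = ṁ·Δh = 137.8 kg/min × 870.72 kJ/kg = 119980 kJ/min
|Q| = 1999.7 kW = 7199.1 MJ/h

Q = 7200 MJ/h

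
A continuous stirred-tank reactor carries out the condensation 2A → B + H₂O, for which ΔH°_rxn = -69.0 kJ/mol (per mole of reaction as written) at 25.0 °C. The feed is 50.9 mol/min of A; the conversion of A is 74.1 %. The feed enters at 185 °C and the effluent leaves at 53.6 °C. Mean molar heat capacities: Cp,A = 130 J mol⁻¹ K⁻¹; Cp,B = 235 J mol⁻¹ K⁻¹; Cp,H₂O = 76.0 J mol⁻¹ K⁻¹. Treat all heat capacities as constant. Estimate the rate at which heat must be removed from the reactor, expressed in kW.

Extent of reaction ξ = 0.741 × 50.9 / 2 = 18.858 mol/min
Reaction term: ξ·ΔH°_rxn = 18.858 × -69.0 = -1301.2 kJ/min
Sensible, feed 185→25 °C: -1058.7 kJ/min
Outlet flows (mol/min): A 13.183, B 18.858, H₂O 18.858
Sensible, products 25→53.6 °C: 216.75 kJ/min
Q = ΔH = -2143.2 kJ/min = -35.72 kW
Heat removed = 35.72 kW

Q_out = 35.7 kW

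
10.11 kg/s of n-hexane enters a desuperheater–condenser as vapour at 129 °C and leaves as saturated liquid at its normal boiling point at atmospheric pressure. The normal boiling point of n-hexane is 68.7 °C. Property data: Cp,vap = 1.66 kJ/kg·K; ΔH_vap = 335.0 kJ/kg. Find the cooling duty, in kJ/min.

vapour 129→68.7 °C: -100.1 kJ/kg
condensation at 68.7 °C: -335 kJ/kg
Δh = -100.1 + -335 = -435.1 kJ/kg
Q = ṁ·Δh = 10.11 kg/s × -435.1 kJ/kg = -4398.8 kJ/s
|Q| = 4398.8 kW = 263930 kJ/min

Q_c = 264000 kJ/min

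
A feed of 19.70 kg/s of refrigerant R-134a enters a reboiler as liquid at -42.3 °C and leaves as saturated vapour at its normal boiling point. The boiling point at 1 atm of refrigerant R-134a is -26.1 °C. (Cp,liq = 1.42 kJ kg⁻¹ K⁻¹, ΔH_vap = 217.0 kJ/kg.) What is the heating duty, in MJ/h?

Q = 17000 MJ/h

liquid -42.3→-26.1 °C: 23.004 kJ/kg
vaporisation at -26.1 °C: 217 kJ/kg
Δh = 23.004 + 217 = 240 kJ/kg
Q = ṁ·Δh = 19.70 kg/s × 240 kJ/kg = 4728.1 kJ/s
|Q| = 4728.1 kW = 17021 MJ/h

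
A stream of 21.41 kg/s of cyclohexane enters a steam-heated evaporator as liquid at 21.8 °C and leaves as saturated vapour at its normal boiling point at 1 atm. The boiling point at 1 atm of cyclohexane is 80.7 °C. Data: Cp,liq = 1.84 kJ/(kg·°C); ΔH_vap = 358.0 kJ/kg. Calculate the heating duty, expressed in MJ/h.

liquid 21.8→80.7 °C: 108.38 kJ/kg
vaporisation at 80.7 °C: 358 kJ/kg
Δh = 108.38 + 358 = 466.38 kJ/kg
Q = ṁ·Δh = 21.41 kg/s × 466.38 kJ/kg = 9985.1 kJ/s
|Q| = 9985.1 kW = 35946 MJ/h

Q = 35900 MJ/h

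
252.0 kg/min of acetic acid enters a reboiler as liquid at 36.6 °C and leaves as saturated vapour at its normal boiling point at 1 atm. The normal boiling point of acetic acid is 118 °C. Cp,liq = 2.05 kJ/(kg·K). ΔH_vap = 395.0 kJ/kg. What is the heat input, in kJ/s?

Q = 2360 kJ/s

liquid 36.6→118 °C: 166.87 kJ/kg
vaporisation at 118 °C: 395 kJ/kg
Δh = 166.87 + 395 = 561.87 kJ/kg
Q = ṁ·Δh = 252.0 kg/min × 561.87 kJ/kg = 141590 kJ/min
|Q| = 2359.9 kW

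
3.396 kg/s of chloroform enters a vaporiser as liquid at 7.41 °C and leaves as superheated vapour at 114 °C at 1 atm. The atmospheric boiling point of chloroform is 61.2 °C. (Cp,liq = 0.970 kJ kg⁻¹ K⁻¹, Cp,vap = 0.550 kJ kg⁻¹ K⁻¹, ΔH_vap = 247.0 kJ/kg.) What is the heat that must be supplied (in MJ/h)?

liquid 7.41→61.2 °C: 52.176 kJ/kg
vaporisation at 61.2 °C: 247 kJ/kg
vapour 61.2→114 °C: 29.04 kJ/kg
Δh = 52.176 + 247 + 29.04 = 328.22 kJ/kg
Q = ṁ·Δh = 3.396 kg/s × 328.22 kJ/kg = 1114.6 kJ/s
|Q| = 1114.6 kW = 4012.6 MJ/h

Q = 4010 MJ/h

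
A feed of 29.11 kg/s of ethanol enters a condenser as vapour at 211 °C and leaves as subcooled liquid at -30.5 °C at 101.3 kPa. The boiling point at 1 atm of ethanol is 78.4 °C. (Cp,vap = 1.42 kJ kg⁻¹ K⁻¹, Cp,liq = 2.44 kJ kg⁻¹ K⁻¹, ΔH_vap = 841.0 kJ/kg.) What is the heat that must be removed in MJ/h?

Q_c = 136000 MJ/h

vapour 211→78.4 °C: -188.29 kJ/kg
condensation at 78.4 °C: -841 kJ/kg
liquid 78.4→-30.5 °C: -265.72 kJ/kg
Δh = -188.29 + -841 + -265.72 = -1295 kJ/kg
Q = ṁ·Δh = 29.11 kg/s × -1295 kJ/kg = -37698 kJ/s
|Q| = 37698 kW = 135710 MJ/h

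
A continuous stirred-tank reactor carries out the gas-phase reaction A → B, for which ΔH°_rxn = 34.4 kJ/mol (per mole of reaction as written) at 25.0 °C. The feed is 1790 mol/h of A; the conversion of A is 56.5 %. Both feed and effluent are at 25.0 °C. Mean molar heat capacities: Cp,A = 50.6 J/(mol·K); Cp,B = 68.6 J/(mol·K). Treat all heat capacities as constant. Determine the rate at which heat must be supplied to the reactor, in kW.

Q_in = 9.66 kW

Extent of reaction ξ = 0.565 × 1790 = 1011.3 mol/h
Reaction term: ξ·ΔH°_rxn = 1011.3 × 34.4 = 34790 kJ/h
Q = ΔH = 34790 kJ/h = 9.664 kW
Heat supplied = 9.664 kW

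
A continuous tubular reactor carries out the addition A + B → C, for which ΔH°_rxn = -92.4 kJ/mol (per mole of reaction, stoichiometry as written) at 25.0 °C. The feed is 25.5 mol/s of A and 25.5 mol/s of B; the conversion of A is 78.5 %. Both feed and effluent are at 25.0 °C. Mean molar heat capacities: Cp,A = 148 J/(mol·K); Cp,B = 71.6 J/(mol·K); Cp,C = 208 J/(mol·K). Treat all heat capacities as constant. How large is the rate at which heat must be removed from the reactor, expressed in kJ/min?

Extent of reaction ξ = 0.785 × 25.5 = 20.018 mol/s
Reaction term: ξ·ΔH°_rxn = 20.018 × -92.4 = -1849.6 kJ/s
Q = ΔH = -1849.6 kJ/s = -1849.6 kW
Heat removed = 110980 kJ/min

Q_out = 111000 kJ/min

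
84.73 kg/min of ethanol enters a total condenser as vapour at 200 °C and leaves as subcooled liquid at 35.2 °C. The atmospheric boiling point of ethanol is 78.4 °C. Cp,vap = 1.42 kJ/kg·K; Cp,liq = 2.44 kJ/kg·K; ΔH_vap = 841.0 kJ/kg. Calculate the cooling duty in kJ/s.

vapour 200→78.4 °C: -172.67 kJ/kg
condensation at 78.4 °C: -841 kJ/kg
liquid 78.4→35.2 °C: -105.41 kJ/kg
Δh = -172.67 + -841 + -105.41 = -1119.1 kJ/kg
Q = ṁ·Δh = 84.73 kg/min × -1119.1 kJ/kg = -94820 kJ/min
|Q| = 1580.3 kW

Q_c = 1580 kJ/s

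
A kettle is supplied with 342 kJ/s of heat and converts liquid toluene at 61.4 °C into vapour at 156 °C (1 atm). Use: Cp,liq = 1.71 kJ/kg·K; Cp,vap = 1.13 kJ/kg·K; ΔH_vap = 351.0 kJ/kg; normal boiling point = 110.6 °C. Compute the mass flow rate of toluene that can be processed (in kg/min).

ṁ = 42.2 kg/min

Δh = 1.71×(110.6−61.4) + 351.0 + 1.13×(156−110.6) = 486.43 kJ/kg
Q = 342 kJ/s = 342 kJ/s = 20520 kJ/min
ṁ = Q/Δh = 20520 / 486.43 = 42.185 kg/min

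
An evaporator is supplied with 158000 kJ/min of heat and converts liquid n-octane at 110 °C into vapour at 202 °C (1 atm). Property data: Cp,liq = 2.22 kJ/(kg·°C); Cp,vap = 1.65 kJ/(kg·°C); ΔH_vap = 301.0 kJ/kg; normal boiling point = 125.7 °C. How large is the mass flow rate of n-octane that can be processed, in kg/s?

Δh = 2.22×(125.7−110) + 301.0 + 1.65×(202−125.7) = 461.75 kJ/kg
Q = 158000 kJ/min = 2633.3 kJ/s = 2633.3 kJ/s
ṁ = Q/Δh = 2633.3 / 461.75 = 5.703 kg/s

ṁ = 5.70 kg/s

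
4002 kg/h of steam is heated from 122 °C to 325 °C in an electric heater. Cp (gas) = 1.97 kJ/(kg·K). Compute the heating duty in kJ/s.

Q = 445 kJ/s

Q = ṁ·Cp·ΔT = 4002 × 1.97 × (325 − 122) = 1.6004e+06 kJ/h
Converting: 1.6004e+06 / 3600 s = 444.57 kW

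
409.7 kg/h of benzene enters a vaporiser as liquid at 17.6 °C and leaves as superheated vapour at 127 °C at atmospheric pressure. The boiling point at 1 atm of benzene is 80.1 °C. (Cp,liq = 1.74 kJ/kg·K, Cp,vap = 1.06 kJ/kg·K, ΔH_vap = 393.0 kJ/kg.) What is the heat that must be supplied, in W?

Q = 62800 W

liquid 17.6→80.1 °C: 108.75 kJ/kg
vaporisation at 80.1 °C: 393 kJ/kg
vapour 80.1→127 °C: 49.714 kJ/kg
Δh = 108.75 + 393 + 49.714 = 551.46 kJ/kg
Q = ṁ·Δh = 409.7 kg/h × 551.46 kJ/kg = 225930 kJ/h
|Q| = 62.76 kW = 62760 W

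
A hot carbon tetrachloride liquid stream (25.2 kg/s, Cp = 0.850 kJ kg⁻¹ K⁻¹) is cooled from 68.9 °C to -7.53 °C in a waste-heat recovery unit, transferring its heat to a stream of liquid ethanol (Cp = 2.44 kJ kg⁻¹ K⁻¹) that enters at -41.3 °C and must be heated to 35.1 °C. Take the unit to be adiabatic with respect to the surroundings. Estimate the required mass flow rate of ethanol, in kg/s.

Heat released by hot stream: Q = 25.2 × 0.850 × (68.9 − -7.53) = 1637.1 kJ/s
Energy balance on cold side (adiabatic exchanger): Q = ṁ_c·Cp_c·(T_c,out − T_c,in)
ṁ_c = 1637.1 / [2.44 × (35.1 − -41.3)] = 8.7821 kg/s

ṁ_c = 8.78 kg/s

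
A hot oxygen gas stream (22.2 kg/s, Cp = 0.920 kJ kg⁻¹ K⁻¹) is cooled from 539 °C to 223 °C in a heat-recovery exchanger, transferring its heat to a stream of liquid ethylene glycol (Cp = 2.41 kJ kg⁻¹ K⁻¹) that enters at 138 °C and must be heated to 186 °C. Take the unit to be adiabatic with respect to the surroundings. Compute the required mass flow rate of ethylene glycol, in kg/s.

Heat released by hot stream: Q = 22.2 × 0.920 × (539 − 223) = 6454 kJ/s
Energy balance on cold side (adiabatic exchanger): Q = ṁ_c·Cp_c·(T_c,out − T_c,in)
ṁ_c = 6454 / [2.41 × (186 − 138)] = 55.792 kg/s

ṁ_c = 55.8 kg/s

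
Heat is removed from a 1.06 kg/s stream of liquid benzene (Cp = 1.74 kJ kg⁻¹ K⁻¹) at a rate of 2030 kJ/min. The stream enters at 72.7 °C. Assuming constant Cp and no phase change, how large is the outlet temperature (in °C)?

T_out = 54.4 °C

Q = 2030 kJ/min = 33.833 kJ/s
ΔT = Q/(ṁ·Cp) = 33.833/(1.06×1.74) = 18.344 K
T_out = 72.7 − 18.344 = 54.356 °C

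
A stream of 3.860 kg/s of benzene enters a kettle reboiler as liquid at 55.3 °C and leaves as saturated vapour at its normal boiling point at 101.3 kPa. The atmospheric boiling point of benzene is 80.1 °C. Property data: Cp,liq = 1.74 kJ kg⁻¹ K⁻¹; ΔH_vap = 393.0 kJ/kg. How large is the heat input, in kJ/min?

liquid 55.3→80.1 °C: 43.152 kJ/kg
vaporisation at 80.1 °C: 393 kJ/kg
Δh = 43.152 + 393 = 436.15 kJ/kg
Q = ṁ·Δh = 3.860 kg/s × 436.15 kJ/kg = 1683.5 kJ/s
|Q| = 1683.5 kW = 101010 kJ/min

Q = 101000 kJ/min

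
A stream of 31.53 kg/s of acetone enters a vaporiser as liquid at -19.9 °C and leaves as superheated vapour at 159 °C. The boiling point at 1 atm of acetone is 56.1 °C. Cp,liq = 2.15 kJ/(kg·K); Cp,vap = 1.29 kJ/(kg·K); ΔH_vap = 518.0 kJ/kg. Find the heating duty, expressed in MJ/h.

Q = 92400 MJ/h

liquid -19.9→56.1 °C: 163.4 kJ/kg
vaporisation at 56.1 °C: 518 kJ/kg
vapour 56.1→159 °C: 132.74 kJ/kg
Δh = 163.4 + 518 + 132.74 = 814.14 kJ/kg
Q = ṁ·Δh = 31.53 kg/s × 814.14 kJ/kg = 25670 kJ/s
|Q| = 25670 kW = 92412 MJ/h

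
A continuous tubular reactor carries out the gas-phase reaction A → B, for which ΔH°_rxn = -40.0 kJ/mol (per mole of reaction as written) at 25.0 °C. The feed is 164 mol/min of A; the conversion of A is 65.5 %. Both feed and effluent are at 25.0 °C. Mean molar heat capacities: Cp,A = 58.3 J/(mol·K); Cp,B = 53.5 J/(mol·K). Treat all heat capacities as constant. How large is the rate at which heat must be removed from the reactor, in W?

Extent of reaction ξ = 0.655 × 164 = 107.42 mol/min
Reaction term: ξ·ΔH°_rxn = 107.42 × -40.0 = -4296.8 kJ/min
Q = ΔH = -4296.8 kJ/min = -71.613 kW
Heat removed = 71613 W

Q_out = 71600 W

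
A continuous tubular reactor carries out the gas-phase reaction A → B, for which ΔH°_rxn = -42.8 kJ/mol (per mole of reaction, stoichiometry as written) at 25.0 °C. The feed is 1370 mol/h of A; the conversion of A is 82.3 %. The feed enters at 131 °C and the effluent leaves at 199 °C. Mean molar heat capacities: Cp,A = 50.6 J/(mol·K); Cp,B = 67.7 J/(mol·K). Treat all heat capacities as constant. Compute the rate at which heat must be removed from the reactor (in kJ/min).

Q_out = 670 kJ/min

Extent of reaction ξ = 0.823 × 1370 = 1127.5 mol/h
Reaction term: ξ·ΔH°_rxn = 1127.5 × -42.8 = -48257 kJ/h
Sensible, feed 131→25 °C: -7348.1 kJ/h
Outlet flows (mol/h): A 242.49, B 1127.5
Sensible, products 25→199 °C: 15417 kJ/h
Q = ΔH = -40189 kJ/h = -11.164 kW
Heat removed = 669.81 kJ/min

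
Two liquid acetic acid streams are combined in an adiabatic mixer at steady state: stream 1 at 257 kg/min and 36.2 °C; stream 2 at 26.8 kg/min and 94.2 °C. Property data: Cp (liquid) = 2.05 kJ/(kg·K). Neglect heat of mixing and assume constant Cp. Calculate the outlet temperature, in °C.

T_out = 41.7 °C

Adiabatic, steady state ⇒ Σ ṁᵢCp,ᵢ(T_out − Tᵢ) = 0
Σ ṁᵢCp,ᵢTᵢ = 257×2.05×36.2 + 26.8×2.05×94.2 = 24247
Σ ṁᵢCp,ᵢ = 257×2.05 + 26.8×2.05 = 581.79
T_out = 24247 / 581.79 = 41.677 °C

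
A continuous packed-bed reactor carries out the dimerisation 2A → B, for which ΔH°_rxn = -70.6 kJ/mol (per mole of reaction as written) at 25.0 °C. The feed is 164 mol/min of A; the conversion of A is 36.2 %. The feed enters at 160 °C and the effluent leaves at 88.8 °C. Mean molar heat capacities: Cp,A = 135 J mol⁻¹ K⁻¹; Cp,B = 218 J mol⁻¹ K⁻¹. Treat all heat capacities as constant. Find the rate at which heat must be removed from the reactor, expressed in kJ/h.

Extent of reaction ξ = 0.362 × 164 / 2 = 29.684 mol/min
Reaction term: ξ·ΔH°_rxn = 29.684 × -70.6 = -2095.7 kJ/min
Sensible, feed 160→25 °C: -2988.9 kJ/min
Outlet flows (mol/min): A 104.63, B 29.684
Sensible, products 25→88.8 °C: 1314.1 kJ/min
Q = ΔH = -3770.5 kJ/min = -62.842 kW
Heat removed = 226230 kJ/h

Q_out = 226000 kJ/h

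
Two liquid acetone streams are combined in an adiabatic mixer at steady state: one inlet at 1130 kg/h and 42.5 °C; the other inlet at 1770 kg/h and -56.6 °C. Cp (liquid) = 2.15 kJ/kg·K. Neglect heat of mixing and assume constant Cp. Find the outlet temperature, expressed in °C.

T_out = -18.0 °C

No heat crosses the boundary, so H_out = H_in.
T_out = Σ ṁᵢCp,ᵢTᵢ / Σ ṁᵢCp,ᵢ
      = -112140 / 6235 = -17.985 °C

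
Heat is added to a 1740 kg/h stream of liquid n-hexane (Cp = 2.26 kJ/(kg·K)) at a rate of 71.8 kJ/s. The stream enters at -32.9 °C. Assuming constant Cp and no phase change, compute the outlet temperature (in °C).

T_out = 32.8 °C

Q = 71.8 kJ/s = 258480 kJ/h
ΔT = Q/(ṁ·Cp) = 258480/(1740×2.26) = 65.731 K
T_out = -32.9 + 65.731 = 32.831 °C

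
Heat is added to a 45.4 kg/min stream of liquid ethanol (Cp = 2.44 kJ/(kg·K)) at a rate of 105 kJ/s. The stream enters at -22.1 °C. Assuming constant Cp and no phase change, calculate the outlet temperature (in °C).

T_out = 34.8 °C

Q = 105 kJ/s = 6300 kJ/min
ΔT = Q/(ṁ·Cp) = 6300/(45.4×2.44) = 56.872 K
T_out = -22.1 + 56.872 = 34.772 °C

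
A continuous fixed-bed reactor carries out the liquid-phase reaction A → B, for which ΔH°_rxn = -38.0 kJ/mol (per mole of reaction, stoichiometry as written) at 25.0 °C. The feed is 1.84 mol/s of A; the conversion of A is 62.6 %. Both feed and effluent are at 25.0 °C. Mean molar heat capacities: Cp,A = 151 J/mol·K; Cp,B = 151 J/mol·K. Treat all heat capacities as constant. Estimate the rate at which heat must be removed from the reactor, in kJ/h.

Q_out = 158000 kJ/h

Extent of reaction ξ = 0.626 × 1.84 = 1.1518 mol/s
Reaction term: ξ·ΔH°_rxn = 1.1518 × -38.0 = -43.77 kJ/s
Q = ΔH = -43.77 kJ/s = -43.77 kW
Heat removed = 157570 kJ/h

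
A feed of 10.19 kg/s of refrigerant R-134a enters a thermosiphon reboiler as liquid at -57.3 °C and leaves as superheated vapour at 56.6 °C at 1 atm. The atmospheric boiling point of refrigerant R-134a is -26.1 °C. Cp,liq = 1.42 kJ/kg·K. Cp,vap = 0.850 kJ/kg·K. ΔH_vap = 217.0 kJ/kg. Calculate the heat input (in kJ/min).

Q = 203000 kJ/min

liquid -57.3→-26.1 °C: 44.304 kJ/kg
vaporisation at -26.1 °C: 217 kJ/kg
vapour -26.1→56.6 °C: 70.295 kJ/kg
Δh = 44.304 + 217 + 70.295 = 331.6 kJ/kg
Q = ṁ·Δh = 10.19 kg/s × 331.6 kJ/kg = 3379 kJ/s
|Q| = 3379 kW = 202740 kJ/min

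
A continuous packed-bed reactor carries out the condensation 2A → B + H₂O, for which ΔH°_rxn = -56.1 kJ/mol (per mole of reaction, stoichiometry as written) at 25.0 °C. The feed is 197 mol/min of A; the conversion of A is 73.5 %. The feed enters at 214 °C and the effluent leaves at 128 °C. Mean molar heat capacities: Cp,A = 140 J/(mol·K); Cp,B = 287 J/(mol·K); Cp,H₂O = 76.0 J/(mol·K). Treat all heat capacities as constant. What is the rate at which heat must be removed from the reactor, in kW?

Extent of reaction ξ = 0.735 × 197 / 2 = 72.397 mol/min
Reaction term: ξ·ΔH°_rxn = 72.397 × -56.1 = -4061.5 kJ/min
Sensible, feed 214→25 °C: -5212.6 kJ/min
Outlet flows (mol/min): A 52.205, B 72.397, H₂O 72.397
Sensible, products 25→128 °C: 3459.7 kJ/min
Q = ΔH = -5814.5 kJ/min = -96.908 kW
Heat removed = 96.908 kW

Q_out = 96.9 kW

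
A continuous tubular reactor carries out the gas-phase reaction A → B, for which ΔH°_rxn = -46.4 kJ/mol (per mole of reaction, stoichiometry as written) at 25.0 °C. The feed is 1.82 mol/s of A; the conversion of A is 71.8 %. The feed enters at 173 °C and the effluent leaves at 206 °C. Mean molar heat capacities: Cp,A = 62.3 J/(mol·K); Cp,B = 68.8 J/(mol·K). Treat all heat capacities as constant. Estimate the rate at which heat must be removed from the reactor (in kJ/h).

Q_out = 199000 kJ/h

Extent of reaction ξ = 0.718 × 1.82 = 1.3068 mol/s
Reaction term: ξ·ΔH°_rxn = 1.3068 × -46.4 = -60.634 kJ/s
Sensible, feed 173→25 °C: -16.781 kJ/s
Outlet flows (mol/s): A 0.51324, B 1.3068
Sensible, products 25→206 °C: 22.06 kJ/s
Q = ΔH = -55.355 kJ/s = -55.355 kW
Heat removed = 199280 kJ/h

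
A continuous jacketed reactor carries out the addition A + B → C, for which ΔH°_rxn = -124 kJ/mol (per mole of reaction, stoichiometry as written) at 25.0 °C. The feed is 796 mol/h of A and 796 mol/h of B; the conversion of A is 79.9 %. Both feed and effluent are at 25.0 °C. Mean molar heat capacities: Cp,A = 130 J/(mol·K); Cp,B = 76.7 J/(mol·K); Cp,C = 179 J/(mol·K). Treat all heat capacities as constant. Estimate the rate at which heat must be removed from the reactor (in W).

Q_out = 21900 W

Extent of reaction ξ = 0.799 × 796 = 636 mol/h
Reaction term: ξ·ΔH°_rxn = 636 × -124 = -78864 kJ/h
Q = ΔH = -78864 kJ/h = -21.907 kW
Heat removed = 21907 W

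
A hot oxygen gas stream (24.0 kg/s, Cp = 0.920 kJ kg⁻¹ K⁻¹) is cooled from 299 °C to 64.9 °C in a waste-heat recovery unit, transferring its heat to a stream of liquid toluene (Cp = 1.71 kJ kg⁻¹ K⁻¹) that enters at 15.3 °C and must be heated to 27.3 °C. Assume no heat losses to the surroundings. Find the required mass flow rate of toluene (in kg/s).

ṁ_c = 252 kg/s

Heat released by hot stream: Q = 24.0 × 0.920 × (299 − 64.9) = 5168.9 kJ/s
Energy balance on cold side (adiabatic exchanger): Q = ṁ_c·Cp_c·(T_c,out − T_c,in)
ṁ_c = 5168.9 / [1.71 × (27.3 − 15.3)] = 251.9 kg/s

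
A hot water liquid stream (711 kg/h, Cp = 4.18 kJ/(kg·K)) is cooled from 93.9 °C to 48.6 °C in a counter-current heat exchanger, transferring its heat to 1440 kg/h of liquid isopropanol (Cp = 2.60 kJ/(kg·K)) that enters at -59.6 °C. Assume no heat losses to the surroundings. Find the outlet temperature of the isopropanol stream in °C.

T_c,out = -23.6 °C

Heat released by hot stream: Q = 711 × 4.18 × (93.9 − 48.6) = 134630 kJ/h
Energy balance on cold side (adiabatic exchanger): Q = ṁ_c·Cp_c·(T_c,out − T_c,in)
T_c,out = -59.6 + 134630/(1440 × 2.60) = -23.641 °C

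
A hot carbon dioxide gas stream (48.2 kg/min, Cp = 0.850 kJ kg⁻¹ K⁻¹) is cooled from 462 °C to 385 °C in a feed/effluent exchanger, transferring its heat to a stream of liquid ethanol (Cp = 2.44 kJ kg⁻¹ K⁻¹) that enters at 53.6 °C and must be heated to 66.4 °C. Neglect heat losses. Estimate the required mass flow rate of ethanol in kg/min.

ṁ_c = 101 kg/min

Heat released by hot stream: Q = 48.2 × 0.850 × (462 − 385) = 3154.7 kJ/min
Energy balance on cold side (adiabatic exchanger): Q = ṁ_c·Cp_c·(T_c,out − T_c,in)
ṁ_c = 3154.7 / [2.44 × (66.4 − 53.6)] = 101.01 kg/min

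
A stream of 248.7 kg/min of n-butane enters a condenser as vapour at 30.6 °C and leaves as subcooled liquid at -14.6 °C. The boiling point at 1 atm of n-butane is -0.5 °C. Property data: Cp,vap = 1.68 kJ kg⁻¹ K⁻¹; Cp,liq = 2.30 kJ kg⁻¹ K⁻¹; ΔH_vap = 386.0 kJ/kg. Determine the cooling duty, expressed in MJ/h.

Q_c = 7020 MJ/h

vapour 30.6→-0.5 °C: -52.248 kJ/kg
condensation at -0.5 °C: -386 kJ/kg
liquid -0.5→-14.6 °C: -32.43 kJ/kg
Δh = -52.248 + -386 + -32.43 = -470.68 kJ/kg
Q = ṁ·Δh = 248.7 kg/min × -470.68 kJ/kg = -117060 kJ/min
|Q| = 1951 kW = 7023.5 MJ/h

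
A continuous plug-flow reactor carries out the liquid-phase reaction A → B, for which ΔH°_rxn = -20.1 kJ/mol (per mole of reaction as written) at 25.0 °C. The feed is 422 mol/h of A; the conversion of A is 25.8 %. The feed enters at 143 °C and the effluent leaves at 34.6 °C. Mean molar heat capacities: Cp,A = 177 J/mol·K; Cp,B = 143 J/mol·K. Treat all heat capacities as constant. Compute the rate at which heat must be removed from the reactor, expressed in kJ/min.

Q_out = 172 kJ/min

Extent of reaction ξ = 0.258 × 422 = 108.88 mol/h
Reaction term: ξ·ΔH°_rxn = 108.88 × -20.1 = -2188.4 kJ/h
Sensible, feed 143→25 °C: -8813.9 kJ/h
Outlet flows (mol/h): A 313.12, B 108.88
Sensible, products 25→34.6 °C: 681.53 kJ/h
Q = ΔH = -10321 kJ/h = -2.8669 kW
Heat removed = 172.01 kJ/min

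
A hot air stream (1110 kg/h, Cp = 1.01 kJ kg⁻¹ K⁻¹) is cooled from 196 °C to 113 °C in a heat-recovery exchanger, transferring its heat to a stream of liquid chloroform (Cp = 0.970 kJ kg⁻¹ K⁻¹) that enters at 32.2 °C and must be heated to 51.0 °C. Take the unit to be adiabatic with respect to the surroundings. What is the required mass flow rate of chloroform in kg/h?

Heat released by hot stream: Q = 1110 × 1.01 × (196 − 113) = 93051 kJ/h
Energy balance on cold side (adiabatic exchanger): Q = ṁ_c·Cp_c·(T_c,out − T_c,in)
ṁ_c = 93051 / [0.970 × (51.0 − 32.2)] = 5102.6 kg/h

ṁ_c = 5100 kg/h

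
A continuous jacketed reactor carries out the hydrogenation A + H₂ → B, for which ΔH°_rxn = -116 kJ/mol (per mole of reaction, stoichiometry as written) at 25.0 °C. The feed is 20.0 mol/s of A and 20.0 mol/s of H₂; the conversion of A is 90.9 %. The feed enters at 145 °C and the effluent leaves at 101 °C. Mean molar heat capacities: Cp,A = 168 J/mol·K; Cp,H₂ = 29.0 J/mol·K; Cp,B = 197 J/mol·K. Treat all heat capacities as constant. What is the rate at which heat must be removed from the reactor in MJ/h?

Q_out = 8220 MJ/h

Extent of reaction ξ = 0.909 × 20.0 = 18.18 mol/s
Reaction term: ξ·ΔH°_rxn = 18.18 × -116 = -2108.9 kJ/s
Sensible, feed 145→25 °C: -472.8 kJ/s
Outlet flows (mol/s): A 1.82, H₂ 1.82, B 18.18
Sensible, products 25→101 °C: 299.44 kJ/s
Q = ΔH = -2282.2 kJ/s = -2282.2 kW
Heat removed = 8216.1 MJ/h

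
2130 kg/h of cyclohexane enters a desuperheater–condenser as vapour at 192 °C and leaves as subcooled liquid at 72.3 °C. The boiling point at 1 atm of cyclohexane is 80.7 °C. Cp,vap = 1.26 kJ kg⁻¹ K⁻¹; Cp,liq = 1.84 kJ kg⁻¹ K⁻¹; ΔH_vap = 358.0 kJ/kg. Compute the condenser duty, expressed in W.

vapour 192→80.7 °C: -140.24 kJ/kg
condensation at 80.7 °C: -358 kJ/kg
liquid 80.7→72.3 °C: -15.456 kJ/kg
Δh = -140.24 + -358 + -15.456 = -513.69 kJ/kg
Q = ṁ·Δh = 2130 kg/h × -513.69 kJ/kg = -1.0942e+06 kJ/h
|Q| = 303.94 kW = 303940 W

Q_c = 304000 W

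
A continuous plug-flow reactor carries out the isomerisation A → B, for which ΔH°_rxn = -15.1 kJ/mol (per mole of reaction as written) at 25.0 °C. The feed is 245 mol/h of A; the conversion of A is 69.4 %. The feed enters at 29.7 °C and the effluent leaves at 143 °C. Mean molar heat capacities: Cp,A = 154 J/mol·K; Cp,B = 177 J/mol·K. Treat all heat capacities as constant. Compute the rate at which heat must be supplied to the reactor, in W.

Extent of reaction ξ = 0.694 × 245 = 170.03 mol/h
Reaction term: ξ·ΔH°_rxn = 170.03 × -15.1 = -2567.5 kJ/h
Sensible, feed 29.7→25 °C: -177.33 kJ/h
Outlet flows (mol/h): A 74.97, B 170.03
Sensible, products 25→143 °C: 4913.6 kJ/h
Q = ΔH = 2168.8 kJ/h = 0.60245 kW
Heat supplied = 602.45 W

Q_in = 602 W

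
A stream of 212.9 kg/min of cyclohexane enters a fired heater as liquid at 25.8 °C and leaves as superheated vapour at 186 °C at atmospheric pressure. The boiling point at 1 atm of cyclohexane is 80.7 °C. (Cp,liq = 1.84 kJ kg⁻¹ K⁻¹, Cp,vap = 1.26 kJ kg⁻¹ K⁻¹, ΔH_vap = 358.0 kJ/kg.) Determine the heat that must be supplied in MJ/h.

liquid 25.8→80.7 °C: 101.02 kJ/kg
vaporisation at 80.7 °C: 358 kJ/kg
vapour 80.7→186 °C: 132.68 kJ/kg
Δh = 101.02 + 358 + 132.68 = 591.69 kJ/kg
Q = ṁ·Δh = 212.9 kg/min × 591.69 kJ/kg = 125970 kJ/min
|Q| = 2099.5 kW = 7558.3 MJ/h

Q = 7560 MJ/h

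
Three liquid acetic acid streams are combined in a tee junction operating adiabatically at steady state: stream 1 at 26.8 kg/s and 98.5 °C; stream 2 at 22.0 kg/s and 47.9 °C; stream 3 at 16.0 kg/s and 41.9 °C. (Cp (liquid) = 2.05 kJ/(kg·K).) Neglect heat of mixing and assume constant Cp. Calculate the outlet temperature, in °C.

T_out = 67.3 °C

Adiabatic, steady state ⇒ Σ ṁᵢCp,ᵢ(T_out − Tᵢ) = 0
T_out = Σ ṁᵢCp,ᵢTᵢ / Σ ṁᵢCp,ᵢ
      = 8946.2 / 132.84 = 67.346 °C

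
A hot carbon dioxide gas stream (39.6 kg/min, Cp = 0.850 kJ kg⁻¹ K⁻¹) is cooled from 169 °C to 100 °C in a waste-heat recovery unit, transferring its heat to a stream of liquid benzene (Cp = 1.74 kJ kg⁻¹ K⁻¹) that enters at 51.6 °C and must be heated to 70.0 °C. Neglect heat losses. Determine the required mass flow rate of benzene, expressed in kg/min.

ṁ_c = 72.5 kg/min

Heat released by hot stream: Q = 39.6 × 0.850 × (169 − 100) = 2322.5 kJ/min
Energy balance on cold side (adiabatic exchanger): Q = ṁ_c·Cp_c·(T_c,out − T_c,in)
ṁ_c = 2322.5 / [1.74 × (70.0 − 51.6)] = 72.543 kg/min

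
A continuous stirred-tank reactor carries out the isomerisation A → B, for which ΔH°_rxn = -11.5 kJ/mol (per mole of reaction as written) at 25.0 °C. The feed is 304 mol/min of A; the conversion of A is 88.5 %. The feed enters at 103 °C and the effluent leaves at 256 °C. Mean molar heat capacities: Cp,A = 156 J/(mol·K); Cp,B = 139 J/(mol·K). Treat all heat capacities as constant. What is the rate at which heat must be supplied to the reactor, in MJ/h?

Q_in = 186 MJ/h

Extent of reaction ξ = 0.885 × 304 = 269.04 mol/min
Reaction term: ξ·ΔH°_rxn = 269.04 × -11.5 = -3094 kJ/min
Sensible, feed 103→25 °C: -3699.1 kJ/min
Outlet flows (mol/min): A 34.96, B 269.04
Sensible, products 25→256 °C: 9898.4 kJ/min
Q = ΔH = 3105.4 kJ/min = 51.757 kW
Heat supplied = 186.32 MJ/h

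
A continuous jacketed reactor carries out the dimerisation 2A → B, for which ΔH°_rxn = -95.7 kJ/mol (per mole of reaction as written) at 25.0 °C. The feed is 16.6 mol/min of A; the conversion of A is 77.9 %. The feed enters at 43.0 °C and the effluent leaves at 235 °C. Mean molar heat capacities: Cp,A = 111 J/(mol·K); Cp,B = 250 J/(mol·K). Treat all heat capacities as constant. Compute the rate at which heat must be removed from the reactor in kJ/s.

Q_out = 3.78 kJ/s

Extent of reaction ξ = 0.779 × 16.6 / 2 = 6.4657 mol/min
Reaction term: ξ·ΔH°_rxn = 6.4657 × -95.7 = -618.77 kJ/min
Sensible, feed 43.0→25 °C: -33.167 kJ/min
Outlet flows (mol/min): A 3.6686, B 6.4657
Sensible, products 25→235 °C: 424.96 kJ/min
Q = ΔH = -226.97 kJ/min = -3.7828 kW
Heat removed = 3.7828 kJ/s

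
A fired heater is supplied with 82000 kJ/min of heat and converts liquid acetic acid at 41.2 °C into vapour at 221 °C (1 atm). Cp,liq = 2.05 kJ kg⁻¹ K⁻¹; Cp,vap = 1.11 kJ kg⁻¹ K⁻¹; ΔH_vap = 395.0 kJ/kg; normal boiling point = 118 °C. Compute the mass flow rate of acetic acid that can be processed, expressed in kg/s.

Δh = 2.05×(118−41.2) + 395.0 + 1.11×(221−118) = 666.77 kJ/kg
Q = 82000 kJ/min = 1366.7 kJ/s = 1366.7 kJ/s
ṁ = Q/Δh = 1366.7 / 666.77 = 2.0497 kg/s

ṁ = 2.05 kg/s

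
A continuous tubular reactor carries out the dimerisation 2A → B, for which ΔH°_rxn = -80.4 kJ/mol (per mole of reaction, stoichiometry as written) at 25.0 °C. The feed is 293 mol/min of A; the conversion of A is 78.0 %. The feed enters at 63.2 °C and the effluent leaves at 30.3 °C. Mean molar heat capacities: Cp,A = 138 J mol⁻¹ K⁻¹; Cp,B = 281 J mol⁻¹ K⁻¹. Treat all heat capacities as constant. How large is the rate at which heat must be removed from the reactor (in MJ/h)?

Extent of reaction ξ = 0.780 × 293 / 2 = 114.27 mol/min
Reaction term: ξ·ΔH°_rxn = 114.27 × -80.4 = -9187.3 kJ/min
Sensible, feed 63.2→25 °C: -1544.6 kJ/min
Outlet flows (mol/min): A 64.46, B 114.27
Sensible, products 25→30.3 °C: 217.33 kJ/min
Q = ΔH = -10515 kJ/min = -175.24 kW
Heat removed = 630.87 MJ/h

Q_out = 631 MJ/h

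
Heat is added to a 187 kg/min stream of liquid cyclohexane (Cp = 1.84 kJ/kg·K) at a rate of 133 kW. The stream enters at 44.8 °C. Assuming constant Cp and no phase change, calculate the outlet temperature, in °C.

T_out = 68.0 °C

Q = 133 kW = 7980 kJ/min
ΔT = Q/(ṁ·Cp) = 7980/(187×1.84) = 23.192 K
T_out = 44.8 + 23.192 = 67.992 °C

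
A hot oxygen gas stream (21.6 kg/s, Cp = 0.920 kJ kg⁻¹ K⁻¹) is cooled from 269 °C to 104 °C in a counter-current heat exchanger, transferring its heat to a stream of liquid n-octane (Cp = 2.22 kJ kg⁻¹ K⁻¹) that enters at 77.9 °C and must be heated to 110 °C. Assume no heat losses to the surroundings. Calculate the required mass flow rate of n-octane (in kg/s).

Heat released by hot stream: Q = 21.6 × 0.920 × (269 − 104) = 3278.9 kJ/s
Energy balance on cold side (adiabatic exchanger): Q = ṁ_c·Cp_c·(T_c,out − T_c,in)
ṁ_c = 3278.9 / [2.22 × (110 − 77.9)] = 46.012 kg/s

ṁ_c = 46.0 kg/s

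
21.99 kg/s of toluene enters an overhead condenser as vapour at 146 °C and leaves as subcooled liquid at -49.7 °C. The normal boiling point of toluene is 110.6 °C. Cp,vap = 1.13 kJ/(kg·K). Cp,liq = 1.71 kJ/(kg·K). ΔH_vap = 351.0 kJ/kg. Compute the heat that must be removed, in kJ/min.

vapour 146→110.6 °C: -40.002 kJ/kg
condensation at 110.6 °C: -351 kJ/kg
liquid 110.6→-49.7 °C: -274.11 kJ/kg
Δh = -40.002 + -351 + -274.11 = -665.12 kJ/kg
Q = ṁ·Δh = 21.99 kg/s × -665.12 kJ/kg = -14626 kJ/s
|Q| = 14626 kW = 877550 kJ/min

Q_c = 878000 kJ/min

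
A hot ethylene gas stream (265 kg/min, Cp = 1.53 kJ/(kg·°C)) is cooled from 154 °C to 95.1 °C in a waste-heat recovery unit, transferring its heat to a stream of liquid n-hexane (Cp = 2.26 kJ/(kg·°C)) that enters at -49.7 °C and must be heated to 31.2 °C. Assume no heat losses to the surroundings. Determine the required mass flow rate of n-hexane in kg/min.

Heat released by hot stream: Q = 265 × 1.53 × (154 − 95.1) = 23881 kJ/min
Energy balance on cold side (adiabatic exchanger): Q = ṁ_c·Cp_c·(T_c,out − T_c,in)
ṁ_c = 23881 / [2.26 × (31.2 − -49.7)] = 130.62 kg/min

ṁ_c = 131 kg/min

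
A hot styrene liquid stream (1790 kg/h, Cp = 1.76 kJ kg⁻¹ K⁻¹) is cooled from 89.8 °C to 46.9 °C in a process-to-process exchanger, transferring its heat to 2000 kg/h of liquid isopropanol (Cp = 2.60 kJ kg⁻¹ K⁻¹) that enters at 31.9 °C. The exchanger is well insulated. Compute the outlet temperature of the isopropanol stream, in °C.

T_c,out = 57.9 °C

Heat released by hot stream: Q = 1790 × 1.76 × (89.8 − 46.9) = 135150 kJ/h
Energy balance on cold side (adiabatic exchanger): Q = ṁ_c·Cp_c·(T_c,out − T_c,in)
T_c,out = 31.9 + 135150/(2000 × 2.60) = 57.891 °C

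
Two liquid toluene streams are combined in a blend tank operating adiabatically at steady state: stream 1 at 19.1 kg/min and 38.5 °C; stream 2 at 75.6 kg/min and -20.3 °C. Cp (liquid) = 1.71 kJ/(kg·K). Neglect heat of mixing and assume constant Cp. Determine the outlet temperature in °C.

T_out = -8.44 °C

Adiabatic, steady state ⇒ Σ ṁᵢCp,ᵢ(T_out − Tᵢ) = 0
T_out = Σ ṁᵢCp,ᵢTᵢ / Σ ṁᵢCp,ᵢ
      = -1366.9 / 161.94 = -8.4407 °C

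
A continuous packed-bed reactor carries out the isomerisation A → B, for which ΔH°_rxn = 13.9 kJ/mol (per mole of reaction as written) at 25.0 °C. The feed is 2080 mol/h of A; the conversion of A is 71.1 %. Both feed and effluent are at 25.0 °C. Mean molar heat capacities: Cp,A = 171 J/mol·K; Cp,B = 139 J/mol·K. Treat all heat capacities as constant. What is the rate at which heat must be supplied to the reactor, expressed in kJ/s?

Q_in = 5.71 kJ/s

Extent of reaction ξ = 0.711 × 2080 = 1478.9 mol/h
Reaction term: ξ·ΔH°_rxn = 1478.9 × 13.9 = 20556 kJ/h
Q = ΔH = 20556 kJ/h = 5.7101 kW
Heat supplied = 5.7101 kJ/s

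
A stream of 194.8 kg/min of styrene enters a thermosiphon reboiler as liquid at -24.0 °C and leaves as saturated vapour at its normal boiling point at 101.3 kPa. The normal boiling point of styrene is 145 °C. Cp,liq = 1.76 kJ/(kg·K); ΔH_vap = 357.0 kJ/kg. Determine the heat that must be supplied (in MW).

liquid -24.0→145 °C: 297.44 kJ/kg
vaporisation at 145 °C: 357 kJ/kg
Δh = 297.44 + 357 = 654.44 kJ/kg
Q = ṁ·Δh = 194.8 kg/min × 654.44 kJ/kg = 127480 kJ/min
|Q| = 2124.7 kW = 2.1247 MW

Q = 2.12 MW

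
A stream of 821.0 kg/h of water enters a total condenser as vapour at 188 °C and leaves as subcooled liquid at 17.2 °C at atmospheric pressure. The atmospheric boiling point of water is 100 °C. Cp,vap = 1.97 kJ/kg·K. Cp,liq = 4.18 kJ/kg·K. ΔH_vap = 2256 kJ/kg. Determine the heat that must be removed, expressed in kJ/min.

Q_c = 38000 kJ/min

vapour 188→100 °C: -173.36 kJ/kg
condensation at 100 °C: -2256 kJ/kg
liquid 100→17.2 °C: -346.1 kJ/kg
Δh = -173.36 + -2256 + -346.1 = -2775.5 kJ/kg
Q = ṁ·Δh = 821.0 kg/h × -2775.5 kJ/kg = -2.2787e+06 kJ/h
|Q| = 632.96 kW = 37978 kJ/min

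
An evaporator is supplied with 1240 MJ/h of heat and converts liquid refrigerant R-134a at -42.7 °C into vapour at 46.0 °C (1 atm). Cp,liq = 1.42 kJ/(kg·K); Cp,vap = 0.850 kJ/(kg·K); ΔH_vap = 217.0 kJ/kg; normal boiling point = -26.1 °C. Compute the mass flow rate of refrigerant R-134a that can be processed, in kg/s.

ṁ = 1.14 kg/s

Δh = 1.42×(-26.1−-42.7) + 217.0 + 0.850×(46.0−-26.1) = 301.86 kJ/kg
Q = 1240 MJ/h = 344.44 kJ/s = 344.44 kJ/s
ṁ = Q/Δh = 344.44 / 301.86 = 1.1411 kg/s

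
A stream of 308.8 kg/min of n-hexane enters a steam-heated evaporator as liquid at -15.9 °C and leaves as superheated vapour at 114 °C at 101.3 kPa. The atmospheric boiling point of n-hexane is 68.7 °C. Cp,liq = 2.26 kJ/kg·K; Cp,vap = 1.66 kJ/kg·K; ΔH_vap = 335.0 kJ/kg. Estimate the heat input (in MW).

Q = 3.10 MW

liquid -15.9→68.7 °C: 191.2 kJ/kg
vaporisation at 68.7 °C: 335 kJ/kg
vapour 68.7→114 °C: 75.198 kJ/kg
Δh = 191.2 + 335 + 75.198 = 601.39 kJ/kg
Q = ṁ·Δh = 308.8 kg/min × 601.39 kJ/kg = 185710 kJ/min
|Q| = 3095.2 kW = 3.0952 MW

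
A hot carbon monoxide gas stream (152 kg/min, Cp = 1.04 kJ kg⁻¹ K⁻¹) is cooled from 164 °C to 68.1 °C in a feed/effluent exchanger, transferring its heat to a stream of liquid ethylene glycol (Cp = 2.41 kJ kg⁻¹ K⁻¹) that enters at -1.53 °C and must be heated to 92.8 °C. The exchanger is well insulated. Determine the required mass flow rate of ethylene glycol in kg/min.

Heat released by hot stream: Q = 152 × 1.04 × (164 − 68.1) = 15160 kJ/min
Energy balance on cold side (adiabatic exchanger): Q = ṁ_c·Cp_c·(T_c,out − T_c,in)
ṁ_c = 15160 / [2.41 × (92.8 − -1.53)] = 66.685 kg/min

ṁ_c = 66.7 kg/min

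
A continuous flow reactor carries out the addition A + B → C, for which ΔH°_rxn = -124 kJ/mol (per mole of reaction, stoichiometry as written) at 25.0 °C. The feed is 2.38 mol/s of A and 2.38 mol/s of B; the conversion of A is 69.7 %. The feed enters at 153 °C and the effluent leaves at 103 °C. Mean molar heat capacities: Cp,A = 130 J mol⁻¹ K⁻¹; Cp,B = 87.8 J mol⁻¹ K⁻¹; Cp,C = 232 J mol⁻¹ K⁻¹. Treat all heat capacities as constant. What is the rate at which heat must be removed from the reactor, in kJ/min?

Extent of reaction ξ = 0.697 × 2.38 = 1.6589 mol/s
Reaction term: ξ·ΔH°_rxn = 1.6589 × -124 = -205.7 kJ/s
Sensible, feed 153→25 °C: -66.351 kJ/s
Outlet flows (mol/s): A 0.72114, B 0.72114, C 1.6589
Sensible, products 25→103 °C: 42.27 kJ/s
Q = ΔH = -229.78 kJ/s = -229.78 kW
Heat removed = 13787 kJ/min

Q_out = 13800 kJ/min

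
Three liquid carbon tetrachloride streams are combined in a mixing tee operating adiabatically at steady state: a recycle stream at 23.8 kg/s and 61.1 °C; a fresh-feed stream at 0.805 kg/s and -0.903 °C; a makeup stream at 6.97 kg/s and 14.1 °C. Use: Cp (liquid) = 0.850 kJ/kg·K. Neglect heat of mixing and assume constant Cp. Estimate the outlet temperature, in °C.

Energy balance with Q = 0: Σ ṁᵢCp,ᵢ(T_out − Tᵢ) = 0
Σ ṁᵢCp,ᵢTᵢ = 23.8×0.850×61.1 + 0.805×0.850×-0.903 + 6.97×0.850×14.1 = 1319
Σ ṁᵢCp,ᵢ = 23.8×0.850 + 0.805×0.850 + 6.97×0.850 = 26.839
T_out = 1319 / 26.839 = 49.144 °C

T_out = 49.1 °C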